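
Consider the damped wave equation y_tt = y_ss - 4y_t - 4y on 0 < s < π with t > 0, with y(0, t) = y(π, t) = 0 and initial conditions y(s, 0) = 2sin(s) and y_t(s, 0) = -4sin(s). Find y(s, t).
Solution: Substitute y = exp(-2t)u, i.e. u = exp(2t)y.
By the product rule, y_t = exp(-2t)(u_t - 2u), y_tt = exp(-2t)(u_tt - 4u_t + 4u), y_ss = exp(-2t)u_ss.
Substituting into the PDE and dividing by exp(-2t): u_tt - 4u_t + 4u = u_ss - 4(u_t - 2u) - 4u.
The lower-order terms cancel, leaving the standard wave equation u_tt = u_ss.
Initial data for u: u(s,0) = y(s,0) = 2sin(s); u_t(s,0) = y_t(s,0) + 2y(s,0) = 0. The boundary conditions carry over: u(0,t) = u(π,t) = 0.
Solve for u:
  Using separation of variables u = X(s)T(t):
  Eigenfunctions: sin(ns), n = 1, 2, 3, ...
  General solution: u(s, t) = Σ [A_n cos(n t) + B_n sin(n t)] sin(ns)
  From u(s,0) = 2sin(s): A_1=2. From u_t(s,0) = 0: all B_n = 0.
Hence u(s,t) = 2sin(s)cos(t).
Transform back: y(s,t) = exp(-2t)u(s,t).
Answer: y(s, t) = 2exp(-2t)sin(s)cos(t)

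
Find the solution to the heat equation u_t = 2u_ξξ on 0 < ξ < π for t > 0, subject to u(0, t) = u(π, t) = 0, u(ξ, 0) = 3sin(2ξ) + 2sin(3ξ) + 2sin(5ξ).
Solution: Using separation of variables u = X(ξ)T(t):
Eigenfunctions: sin(nξ), n = 1, 2, 3, ...
General solution: u(ξ, t) = Σ c_n sin(nξ) exp(-2n² t)
Matching u(ξ,0) = 3sin(2ξ) + 2sin(3ξ) + 2sin(5ξ) term by term: c_2=3, c_3=2, c_5=2.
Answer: u(ξ, t) = 3exp(-8t)sin(2ξ) + 2exp(-18t)sin(3ξ) + 2exp(-50t)sin(5ξ)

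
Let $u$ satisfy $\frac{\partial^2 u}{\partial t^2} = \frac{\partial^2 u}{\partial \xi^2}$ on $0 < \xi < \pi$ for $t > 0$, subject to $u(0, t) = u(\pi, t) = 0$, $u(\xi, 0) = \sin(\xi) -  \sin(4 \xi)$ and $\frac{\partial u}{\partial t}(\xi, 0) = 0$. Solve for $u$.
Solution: Separating variables: $u = \sum [A_n \cos(\omega_n t) + B_n \sin(\omega_n t)] \sin(n\xi)$, $\omega_n = n$. From ICs: $A_1=1, A_4=-1$.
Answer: $u(\xi, t) = \sin(\xi) \cos(t) -  \sin(4 \xi) \cos(4 t)$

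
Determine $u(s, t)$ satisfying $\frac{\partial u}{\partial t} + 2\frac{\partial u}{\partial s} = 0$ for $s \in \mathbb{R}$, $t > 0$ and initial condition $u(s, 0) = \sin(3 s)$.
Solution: By method of characteristics (waves move right with speed 2):
Along characteristics $s - 2t =$ const, $u$ is constant, so $u(s,t) = f(s - 2t)$ with $f = u( \cdot , 0)$.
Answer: $u(s, t) = \sin(3 s - 6 t)$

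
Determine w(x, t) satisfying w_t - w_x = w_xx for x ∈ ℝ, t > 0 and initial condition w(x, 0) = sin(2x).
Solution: Change to a moving frame: let η = x + t, σ = t and write w(x,t) = u(η,σ).
By the chain rule w_t = u_σ + u_η, w_x = u_η, w_xx = u_ηη.
Then w_t - w_x = u_σ: the advection term cancels and the PDE becomes the heat equation u_σ = u_ηη on η ∈ ℝ.
Initial data: u(η,0) = w(η,0) = sin(2η).
On η ∈ ℝ each mode satisfies (sin(nη))″ = -n² sin(nη), so exp(-n²σ) sin(nη) solves the heat equation; by superposition u(η,σ) = Σ c_n exp(-n²σ) sin(nη).
Reading off the coefficients: c_2=1, so u(η,σ) = exp(-4σ)sin(2η).
Substituting back η = x + t, σ = t: w(x,t) = u(x + t, t).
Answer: w(x, t) = exp(-4t)sin(2t + 2x)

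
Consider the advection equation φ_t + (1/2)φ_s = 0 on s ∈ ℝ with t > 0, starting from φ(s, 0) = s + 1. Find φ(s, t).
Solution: By characteristics (ds/dt = 1/2), φ(s,t) = f(s - (1/2)t) with f = φ(·, 0).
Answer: φ(s, t) = s - (1/2)t + 1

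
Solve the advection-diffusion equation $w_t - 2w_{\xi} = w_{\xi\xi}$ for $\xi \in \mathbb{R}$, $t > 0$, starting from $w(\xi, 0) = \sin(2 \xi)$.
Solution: Change to a moving frame: let $\eta = \xi + 2t$, $\sigma = t$ and write $w(\xi,t) = u(\eta,\sigma)$.
By the chain rule $w_t = u_{\sigma} + 2u_{\eta}$, $w_{\xi} = u_{\eta}$, $w_{\xi\xi} = u_{\eta\eta}$.
Then $w_t - 2w_{\xi} = u_{\sigma}$: the advection term cancels and the PDE becomes the heat equation $u_{\sigma} = u_{\eta\eta}$ on $\eta \in \mathbb{R}$.
Initial data: $u(\eta,0) = w(\eta,0) = \sin(2 \eta)$.
On $\eta \in \mathbb{R}$ each mode satisfies $(\sin(n\eta))'' = -n^2 \sin(n\eta)$, so $e^{-n^2\sigma} \sin(n\eta)$ solves the heat equation; by superposition $u(\eta,\sigma) = \sum c_n e^{-n^2\sigma} \sin(n\eta)$.
Reading off the coefficients: $c_2=1$, so $u(\eta,\sigma) = e^{-4 \sigma} \sin(2 \eta)$.
Substituting back $\eta = \xi + 2t$, $\sigma = t$: $w(\xi,t) = u(\xi + 2t, t)$.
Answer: $w(\xi, t) = e^{-4 t} \sin(2 \xi + 4 t)$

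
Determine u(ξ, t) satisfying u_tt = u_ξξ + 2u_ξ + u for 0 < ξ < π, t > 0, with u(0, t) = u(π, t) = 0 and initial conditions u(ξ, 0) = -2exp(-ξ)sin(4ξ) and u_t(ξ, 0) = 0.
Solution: Substitute u = exp(-ξ)w.
Then u_ξ = exp(-ξ)(w_ξ - w), u_ξξ = exp(-ξ)(w_ξξ - 2w_ξ + w), u_tt = exp(-ξ)w_tt; substituting and dividing by exp(-ξ), the lower-order terms cancel: w_tt = w_ξξ (standard wave equation).
Data for w: w(ξ,0) = exp(ξ)u(ξ,0) = -2sin(4ξ); w_t(ξ,0) = exp(ξ)u_t(ξ,0) = 0. The boundary conditions carry over: w(0,t) = w(π,t) = 0.
Separating variables: w = Σ [A_n cos(ω_n t) + B_n sin(ω_n t)] sin(nξ), ω_n = n. From ICs: A_4=-2.
So w(ξ,t) = -2sin(4ξ)cos(4t), and u(ξ,t) = exp(-ξ)w(ξ,t).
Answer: u(ξ, t) = -2exp(-ξ)sin(4ξ)cos(4t)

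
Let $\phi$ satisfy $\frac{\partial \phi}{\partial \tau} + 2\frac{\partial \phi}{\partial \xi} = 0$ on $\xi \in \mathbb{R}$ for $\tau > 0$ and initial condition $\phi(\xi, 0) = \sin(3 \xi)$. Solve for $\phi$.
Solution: By characteristics ($d\xi/d\tau = 2$), $\phi(\xi,\tau) = f(\xi - 2\tau)$ with $f = \phi( \cdot , 0)$.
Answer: $\phi(\xi, \tau) = - \sin(6 \tau - 3 \xi)$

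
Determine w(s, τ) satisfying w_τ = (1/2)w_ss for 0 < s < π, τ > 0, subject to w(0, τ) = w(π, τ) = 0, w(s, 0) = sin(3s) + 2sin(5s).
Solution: Separating variables: w = Σ c_n exp(-n²τ/2) sin(ns). From w(s,0) = sin(3s) + 2sin(5s): c_3=1, c_5=2.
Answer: w(s, τ) = exp(-9τ/2)sin(3s) + 2exp(-25τ/2)sin(5s)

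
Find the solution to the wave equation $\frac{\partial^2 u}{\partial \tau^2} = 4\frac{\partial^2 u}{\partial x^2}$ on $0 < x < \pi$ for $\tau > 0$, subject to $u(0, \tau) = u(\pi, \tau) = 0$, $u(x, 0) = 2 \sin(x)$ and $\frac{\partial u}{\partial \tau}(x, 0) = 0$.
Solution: Using separation of variables $u = X(x)T(\tau)$:
Eigenfunctions: $\sin(nx)$, $n = 1, 2, 3, \ldots$
General solution: $u(x, \tau) = \sum [A_n \cos(2n \tau) + B_n \sin(2n \tau)] \sin(nx)$
From $u(x,0) = 2 \sin(x)$: $A_1=2$. From $u_{\tau}(x,0) = 0$: all $B_n = 0$.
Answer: $u(x, \tau) = 2 \sin(x) \cos(2 \tau)$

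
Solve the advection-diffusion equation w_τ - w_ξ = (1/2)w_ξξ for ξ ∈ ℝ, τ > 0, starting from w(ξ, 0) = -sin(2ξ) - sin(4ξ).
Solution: Moving frame: η = ξ + τ, σ = τ, w = u(η,σ), so w_τ = u_σ + u_η and w_ξξ = u_ηη.
Hence w_τ - w_ξ = u_σ and the PDE becomes the heat equation u_σ = (1/2)u_ηη on η ∈ ℝ.
Initial data: u(η,0) = w(η,0) = -sin(2η) - sin(4η). Each mode sin(nη) decays as exp(-n²σ/2) on ℝ, so u(η,σ) = Σ c_n exp(-n²σ/2) sin(nη) with c_2=-1, c_4=-1: u(η,σ) = -exp(-2σ)sin(2η) - exp(-8σ)sin(4η).
Substituting back: w(ξ,τ) = u(ξ + τ, τ).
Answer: w(ξ, τ) = -exp(-2τ)sin(2ξ + 2τ) - exp(-8τ)sin(4ξ + 4τ)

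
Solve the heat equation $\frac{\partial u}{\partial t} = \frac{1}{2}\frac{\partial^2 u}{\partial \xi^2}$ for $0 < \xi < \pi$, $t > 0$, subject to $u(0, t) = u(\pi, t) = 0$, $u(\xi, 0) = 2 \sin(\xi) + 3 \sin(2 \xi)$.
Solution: Using separation of variables $u = X(\xi)T(t)$:
Eigenfunctions: $\sin(n\xi)$, $n = 1, 2, 3, \ldots$
General solution: $u(\xi, t) = \sum c_n \sin(n\xi) e^{-n^2 t/2}$
Matching $u(\xi,0) = 2 \sin(\xi) + 3 \sin(2 \xi)$ term by term: $c_1=2, c_2=3$.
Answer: $u(\xi, t) = 3 e^{-2 t} \sin(2 \xi) + 2 e^{-t/2} \sin(\xi)$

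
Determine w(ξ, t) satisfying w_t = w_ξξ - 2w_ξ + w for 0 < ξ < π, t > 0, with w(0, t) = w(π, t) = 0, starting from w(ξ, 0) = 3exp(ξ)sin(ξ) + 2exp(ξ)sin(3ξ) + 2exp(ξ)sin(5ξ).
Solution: Substitute w = exp(ξ)u, i.e. u = exp(-ξ)w.
By the product rule, w_ξ = exp(ξ)(u_ξ + u), w_ξξ = exp(ξ)(u_ξξ + 2u_ξ + u), w_t = exp(ξ)u_t.
Substituting into the PDE and dividing by exp(ξ): u_t = (u_ξξ + 2u_ξ + u) - 2(u_ξ + u) + u.
The lower-order terms cancel, leaving the standard heat equation u_t = u_ξξ.
Initial data for u: u(ξ,0) = exp(-ξ)w(ξ,0) = 3sin(ξ) + 2sin(3ξ) + 2sin(5ξ). The boundary conditions carry over: u(0,t) = u(π,t) = 0.
Solve for u:
  Using separation of variables u = X(ξ)T(t):
  Eigenfunctions: sin(nξ), n = 1, 2, 3, ...
  General solution: u(ξ, t) = Σ c_n sin(nξ) exp(-n² t)
  Matching u(ξ,0) = 3sin(ξ) + 2sin(3ξ) + 2sin(5ξ) term by term: c_1=3, c_3=2, c_5=2.
Hence u(ξ,t) = 3exp(-t)sin(ξ) + 2exp(-9t)sin(3ξ) + 2exp(-25t)sin(5ξ).
Transform back: w(ξ,t) = exp(ξ)u(ξ,t).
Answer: w(ξ, t) = 3exp(-t)exp(ξ)sin(ξ) + 2exp(-9t)exp(ξ)sin(3ξ) + 2exp(-25t)exp(ξ)sin(5ξ)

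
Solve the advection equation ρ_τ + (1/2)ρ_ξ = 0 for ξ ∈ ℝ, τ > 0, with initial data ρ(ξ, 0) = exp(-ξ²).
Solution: By method of characteristics (waves move right with speed 1/2):
Along characteristics ξ - (1/2)τ = const, ρ is constant, so ρ(ξ,τ) = f(ξ - (1/2)τ) with f = ρ(·, 0).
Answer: ρ(ξ, τ) = exp(-(ξ - τ/2)²)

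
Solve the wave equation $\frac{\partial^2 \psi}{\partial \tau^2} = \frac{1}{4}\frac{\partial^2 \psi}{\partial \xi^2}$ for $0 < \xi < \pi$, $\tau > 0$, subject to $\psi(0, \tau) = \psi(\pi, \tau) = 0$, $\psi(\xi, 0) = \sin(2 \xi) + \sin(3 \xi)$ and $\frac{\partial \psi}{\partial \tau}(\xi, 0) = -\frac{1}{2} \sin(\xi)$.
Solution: Separating variables: $\psi = \sum [A_n \cos(\omega_n \tau) + B_n \sin(\omega_n \tau)] \sin(n\xi)$, $\omega_n = n/2$. From ICs ($B_n$ = velocity coefficient / $\omega_n$): $A_2=1, A_3=1, B_1=-1$.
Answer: $\psi(\xi, \tau) = - \sin(\tau/2) \sin(\xi) + \sin(2 \xi) \cos(\tau) + \sin(3 \xi) \cos(3 \tau/2)$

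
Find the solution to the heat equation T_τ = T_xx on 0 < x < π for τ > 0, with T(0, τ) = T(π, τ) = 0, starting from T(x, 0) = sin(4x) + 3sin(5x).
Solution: Using separation of variables T = X(x)G(τ):
Eigenfunctions: sin(nx), n = 1, 2, 3, ...
General solution: T(x, τ) = Σ c_n sin(nx) exp(-n² τ)
Matching T(x,0) = sin(4x) + 3sin(5x) term by term: c_4=1, c_5=3.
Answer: T(x, τ) = exp(-16τ)sin(4x) + 3exp(-25τ)sin(5x)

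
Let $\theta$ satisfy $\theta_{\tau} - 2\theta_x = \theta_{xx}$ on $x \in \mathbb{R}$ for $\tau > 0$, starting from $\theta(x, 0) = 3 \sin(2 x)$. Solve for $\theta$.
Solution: Change to a moving frame: let $\eta = x + 2\tau$, $\sigma = \tau$ and write $\theta(x,\tau) = u(\eta,\sigma)$.
By the chain rule $\theta_{\tau} = u_{\sigma} + 2u_{\eta}$, $\theta_x = u_{\eta}$, $\theta_{xx} = u_{\eta\eta}$.
Then $\theta_{\tau} - 2\theta_x = u_{\sigma}$: the advection term cancels and the PDE becomes the heat equation $u_{\sigma} = u_{\eta\eta}$ on $\eta \in \mathbb{R}$.
Initial data: $u(\eta,0) = \theta(\eta,0) = 3 \sin(2 \eta)$.
On $\eta \in \mathbb{R}$ each mode satisfies $(\sin(n\eta))'' = -n^2 \sin(n\eta)$, so $e^{-n^2\sigma} \sin(n\eta)$ solves the heat equation; by superposition $u(\eta,\sigma) = \sum c_n e^{-n^2\sigma} \sin(n\eta)$.
Reading off the coefficients: $c_2=3$, so $u(\eta,\sigma) = 3 e^{-4 \sigma} \sin(2 \eta)$.
Substituting back $\eta = x + 2\tau$, $\sigma = \tau$: $\theta(x,\tau) = u(x + 2\tau, \tau)$.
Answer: $\theta(x, \tau) = 3 e^{-4 \tau} \sin(4 \tau + 2 x)$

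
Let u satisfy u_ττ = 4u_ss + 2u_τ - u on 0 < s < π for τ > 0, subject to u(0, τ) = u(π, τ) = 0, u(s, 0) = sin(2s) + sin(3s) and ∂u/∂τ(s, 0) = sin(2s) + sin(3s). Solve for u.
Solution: Substitute u = exp(τ)w.
Then u_τ = exp(τ)(w_τ + w), u_ττ = exp(τ)(w_ττ + 2w_τ + w), u_ss = exp(τ)w_ss; substituting and dividing by exp(τ), the lower-order terms cancel: w_ττ = 4w_ss (standard wave equation).
Data for w: w(s,0) = u(s,0) = sin(2s) + sin(3s); w_τ(s,0) = u_τ(s,0) - u(s,0) = 0. The boundary conditions carry over: w(0,τ) = w(π,τ) = 0.
Separating variables: w = Σ [A_n cos(ω_n τ) + B_n sin(ω_n τ)] sin(ns), ω_n = 2n. From ICs: A_2=1, A_3=1.
So w(s,τ) = sin(2s)cos(4τ) + sin(3s)cos(6τ), and u(s,τ) = exp(τ)w(s,τ).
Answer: u(s, τ) = exp(τ)sin(2s)cos(4τ) + exp(τ)sin(3s)cos(6τ)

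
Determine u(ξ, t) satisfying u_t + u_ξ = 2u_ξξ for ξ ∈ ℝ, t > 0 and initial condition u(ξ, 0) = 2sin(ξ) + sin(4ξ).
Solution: Moving frame: η = ξ - t, σ = t, u = w(η,σ), so u_t = w_σ - w_η and u_ξξ = w_ηη.
Hence u_t + u_ξ = w_σ and the PDE becomes the heat equation w_σ = 2w_ηη on η ∈ ℝ.
Initial data: w(η,0) = u(η,0) = 2sin(η) + sin(4η). Each mode sin(nη) decays as exp(-2n²σ) on ℝ, so w(η,σ) = Σ c_n exp(-2n²σ) sin(nη) with c_1=2, c_4=1: w(η,σ) = 2exp(-2σ)sin(η) + exp(-32σ)sin(4η).
Substituting back: u(ξ,t) = w(ξ - t, t).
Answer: u(ξ, t) = -2exp(-2t)sin(t - ξ) - exp(-32t)sin(4t - 4ξ)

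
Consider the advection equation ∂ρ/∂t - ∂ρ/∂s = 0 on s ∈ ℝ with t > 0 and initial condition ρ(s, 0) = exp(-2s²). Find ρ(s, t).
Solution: By method of characteristics (waves move left with speed 1):
Along characteristics s + t = const, ρ is constant, so ρ(s,t) = f(s + t) with f = ρ(·, 0).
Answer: ρ(s, t) = exp(-2(s + t)²)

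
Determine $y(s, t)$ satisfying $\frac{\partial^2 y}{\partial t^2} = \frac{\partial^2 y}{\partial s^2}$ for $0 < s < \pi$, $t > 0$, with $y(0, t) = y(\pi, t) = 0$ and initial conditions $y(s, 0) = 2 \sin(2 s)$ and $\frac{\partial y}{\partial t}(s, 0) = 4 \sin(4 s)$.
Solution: Using separation of variables $y = X(s)T(t)$:
Eigenfunctions: $\sin(ns)$, $n = 1, 2, 3, \ldots$
General solution: $y(s, t) = \sum [A_n \cos(n t) + B_n \sin(n t)] \sin(ns)$
From $y(s,0) = 2 \sin(2 s)$: $A_2=2$. From $y_t(s,0) = 4 \sin(4 s)$, using $y_t(s,0) = \sum \omega_n B_n \sin(ns)$ with $\omega_n = n$: $B_4 = 4/4 = 1$.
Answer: $y(s, t) = 2 \sin(2 s) \cos(2 t) + \sin(4 s) \sin(4 t)$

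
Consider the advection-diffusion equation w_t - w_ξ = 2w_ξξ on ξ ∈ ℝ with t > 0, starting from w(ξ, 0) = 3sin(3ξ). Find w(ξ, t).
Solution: Change to a moving frame: let η = ξ + t, σ = t and write w(ξ,t) = u(η,σ).
By the chain rule w_t = u_σ + u_η, w_ξ = u_η, w_ξξ = u_ηη.
Then w_t - w_ξ = u_σ: the advection term cancels and the PDE becomes the heat equation u_σ = 2u_ηη on η ∈ ℝ.
Initial data: u(η,0) = w(η,0) = 3sin(3η).
On η ∈ ℝ each mode satisfies (sin(nη))″ = -n² sin(nη), so exp(-2n²σ) sin(nη) solves the heat equation; by superposition u(η,σ) = Σ c_n exp(-2n²σ) sin(nη).
Reading off the coefficients: c_3=3, so u(η,σ) = 3exp(-18σ)sin(3η).
Substituting back η = ξ + t, σ = t: w(ξ,t) = u(ξ + t, t).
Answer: w(ξ, t) = 3exp(-18t)sin(3t + 3ξ)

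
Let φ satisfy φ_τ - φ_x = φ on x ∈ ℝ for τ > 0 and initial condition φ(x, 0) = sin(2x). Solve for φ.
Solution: Substitute φ = exp(τ)u.
Then φ_τ = exp(τ)(u_τ + u), φ_x = exp(τ)u_x; substituting and dividing by exp(τ), the lower-order terms cancel: u_τ - u_x = 0 (standard advection equation).
Data for u: u(x,0) = φ(x,0) = sin(2x).
By characteristics (dx/dτ = -1), u(x,τ) = f(x + τ) with f = u(·, 0).
So u(x,τ) = sin(2x + 2τ), and φ(x,τ) = exp(τ)u(x,τ).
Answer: φ(x, τ) = exp(τ)sin(2x + 2τ)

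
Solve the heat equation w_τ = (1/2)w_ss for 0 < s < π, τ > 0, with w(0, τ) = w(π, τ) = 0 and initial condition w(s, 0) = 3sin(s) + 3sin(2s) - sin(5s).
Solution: Separating variables: w = Σ c_n exp(-n²τ/2) sin(ns). From w(s,0) = 3sin(s) + 3sin(2s) - sin(5s): c_1=3, c_2=3, c_5=-1.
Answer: w(s, τ) = 3exp(-2τ)sin(2s) + 3exp(-τ/2)sin(s) - exp(-25τ/2)sin(5s)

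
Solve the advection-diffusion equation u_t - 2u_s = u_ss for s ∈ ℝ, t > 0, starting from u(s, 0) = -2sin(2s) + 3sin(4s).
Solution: Change to a moving frame: let η = s + 2t, σ = t and write u(s,t) = w(η,σ).
By the chain rule u_t = w_σ + 2w_η, u_s = w_η, u_ss = w_ηη.
Then u_t - 2u_s = w_σ: the advection term cancels and the PDE becomes the heat equation w_σ = w_ηη on η ∈ ℝ.
Initial data: w(η,0) = u(η,0) = -2sin(2η) + 3sin(4η).
On η ∈ ℝ each mode satisfies (sin(nη))″ = -n² sin(nη), so exp(-n²σ) sin(nη) solves the heat equation; by superposition w(η,σ) = Σ c_n exp(-n²σ) sin(nη).
Reading off the coefficients: c_2=-2, c_4=3, so w(η,σ) = -2exp(-4σ)sin(2η) + 3exp(-16σ)sin(4η).
Substituting back η = s + 2t, σ = t: u(s,t) = w(s + 2t, t).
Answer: u(s, t) = -2exp(-4t)sin(2s + 4t) + 3exp(-16t)sin(4s + 8t)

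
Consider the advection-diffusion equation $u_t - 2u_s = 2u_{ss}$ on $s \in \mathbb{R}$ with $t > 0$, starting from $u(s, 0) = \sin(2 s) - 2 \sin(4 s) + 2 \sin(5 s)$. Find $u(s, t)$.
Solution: Change to a moving frame: let $\eta = s + 2t$, $\sigma = t$ and write $u(s,t) = w(\eta,\sigma)$.
By the chain rule $u_t = w_{\sigma} + 2w_{\eta}$, $u_s = w_{\eta}$, $u_{ss} = w_{\eta\eta}$.
Then $u_t - 2u_s = w_{\sigma}$: the advection term cancels and the PDE becomes the heat equation $w_{\sigma} = 2w_{\eta\eta}$ on $\eta \in \mathbb{R}$.
Initial data: $w(\eta,0) = u(\eta,0) = \sin(2 \eta) - 2 \sin(4 \eta) + 2 \sin(5 \eta)$.
On $\eta \in \mathbb{R}$ each mode satisfies $(\sin(n\eta))'' = -n^2 \sin(n\eta)$, so $e^{-2n^2\sigma} \sin(n\eta)$ solves the heat equation; by superposition $w(\eta,\sigma) = \sum c_n e^{-2n^2\sigma} \sin(n\eta)$.
Reading off the coefficients: $c_2=1, c_4=-2, c_5=2$, so $w(\eta,\sigma) = e^{-8 \sigma} \sin(2 \eta) - 2 e^{-32 \sigma} \sin(4 \eta) + 2 e^{-50 \sigma} \sin(5 \eta)$.
Substituting back $\eta = s + 2t$, $\sigma = t$: $u(s,t) = w(s + 2t, t)$.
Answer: $u(s, t) = e^{-8 t} \sin(2 s + 4 t) - 2 e^{-32 t} \sin(4 s + 8 t) + 2 e^{-50 t} \sin(5 s + 10 t)$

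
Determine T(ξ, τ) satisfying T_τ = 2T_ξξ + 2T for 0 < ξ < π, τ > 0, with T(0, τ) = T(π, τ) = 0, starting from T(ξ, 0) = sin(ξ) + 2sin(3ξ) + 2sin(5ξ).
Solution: Substitute T = exp(2τ)u, i.e. u = exp(-2τ)T.
By the product rule, T_τ = exp(2τ)(u_τ + 2u), T_ξξ = exp(2τ)u_ξξ.
Substituting into the PDE and dividing by exp(2τ): u_τ + 2u = 2u_ξξ + 2u.
The lower-order terms cancel, leaving the standard heat equation u_τ = 2u_ξξ.
Initial data for u: u(ξ,0) = T(ξ,0) = sin(ξ) + 2sin(3ξ) + 2sin(5ξ). The boundary conditions carry over: u(0,τ) = u(π,τ) = 0.
Solve for u:
  Using separation of variables u = X(ξ)G(τ):
  Eigenfunctions: sin(nξ), n = 1, 2, 3, ...
  General solution: u(ξ, τ) = Σ c_n sin(nξ) exp(-2n² τ)
  Matching u(ξ,0) = sin(ξ) + 2sin(3ξ) + 2sin(5ξ) term by term: c_1=1, c_3=2, c_5=2.
Hence u(ξ,τ) = exp(-2τ)sin(ξ) + 2exp(-18τ)sin(3ξ) + 2exp(-50τ)sin(5ξ).
Transform back: T(ξ,τ) = exp(2τ)u(ξ,τ).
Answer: T(ξ, τ) = sin(ξ) + 2exp(-16τ)sin(3ξ) + 2exp(-48τ)sin(5ξ)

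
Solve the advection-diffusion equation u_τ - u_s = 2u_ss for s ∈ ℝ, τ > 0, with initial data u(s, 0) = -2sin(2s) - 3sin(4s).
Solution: Moving frame: η = s + τ, σ = τ, u = w(η,σ), so u_τ = w_σ + w_η and u_ss = w_ηη.
Hence u_τ - u_s = w_σ and the PDE becomes the heat equation w_σ = 2w_ηη on η ∈ ℝ.
Initial data: w(η,0) = u(η,0) = -2sin(2η) - 3sin(4η). Each mode sin(nη) decays as exp(-2n²σ) on ℝ, so w(η,σ) = Σ c_n exp(-2n²σ) sin(nη) with c_2=-2, c_4=-3: w(η,σ) = -2exp(-8σ)sin(2η) - 3exp(-32σ)sin(4η).
Substituting back: u(s,τ) = w(s + τ, τ).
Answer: u(s, τ) = -2exp(-8τ)sin(2s + 2τ) - 3exp(-32τ)sin(4s + 4τ)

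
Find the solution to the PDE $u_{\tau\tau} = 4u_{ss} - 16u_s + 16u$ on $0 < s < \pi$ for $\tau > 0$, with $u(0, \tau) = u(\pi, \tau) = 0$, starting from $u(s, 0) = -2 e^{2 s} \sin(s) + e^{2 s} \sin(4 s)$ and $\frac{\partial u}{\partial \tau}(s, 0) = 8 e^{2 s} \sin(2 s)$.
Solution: Substitute $u = e^{2s}w$.
Then $u_s = e^{2s}(w_s + 2w)$, $u_{ss} = e^{2s}(w_{ss} + 4w_s + 4w)$, $u_{\tau\tau} = e^{2s}w_{\tau\tau}$; substituting and dividing by $e^{2s}$, the lower-order terms cancel: $w_{\tau\tau} = 4w_{ss}$ (standard wave equation).
Data for $w$: $w(s,0) = e^{-2s}u(s,0) = -2 \sin(s) + \sin(4 s)$; $w_{\tau}(s,0) = e^{-2s}u_{\tau}(s,0) = 8 \sin(2 s)$. The boundary conditions carry over: $w(0,\tau) = w(\pi,\tau) = 0$.
Separating variables: $w = \sum [A_n \cos(\omega_n \tau) + B_n \sin(\omega_n \tau)] \sin(ns)$, $\omega_n = 2n$. From ICs ($B_n$ = velocity coefficient / $\omega_n$): $A_1=-2, A_4=1, B_2=2$.
So $w(s,\tau) = -2 \sin(s) \cos(2 \tau) + 2 \sin(2 s) \sin(4 \tau) + \sin(4 s) \cos(8 \tau)$, and $u(s,\tau) = e^{2s}w(s,\tau)$.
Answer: $u(s, \tau) = 2 e^{2 s} \sin(4 \tau) \sin(2 s) - 2 e^{2 s} \sin(s) \cos(2 \tau) + e^{2 s} \sin(4 s) \cos(8 \tau)$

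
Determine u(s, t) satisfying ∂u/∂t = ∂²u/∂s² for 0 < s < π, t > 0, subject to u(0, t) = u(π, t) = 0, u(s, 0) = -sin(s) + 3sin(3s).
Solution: Separating variables: u = Σ c_n exp(-n²t) sin(ns). From u(s,0) = -sin(s) + 3sin(3s): c_1=-1, c_3=3.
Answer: u(s, t) = -exp(-t)sin(s) + 3exp(-9t)sin(3s)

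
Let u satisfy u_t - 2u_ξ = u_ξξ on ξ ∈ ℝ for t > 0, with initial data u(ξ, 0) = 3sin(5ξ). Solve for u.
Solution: Change to a moving frame: let η = ξ + 2t, σ = t and write u(ξ,t) = w(η,σ).
By the chain rule u_t = w_σ + 2w_η, u_ξ = w_η, u_ξξ = w_ηη.
Then u_t - 2u_ξ = w_σ: the advection term cancels and the PDE becomes the heat equation w_σ = w_ηη on η ∈ ℝ.
Initial data: w(η,0) = u(η,0) = 3sin(5η).
On η ∈ ℝ each mode satisfies (sin(nη))″ = -n² sin(nη), so exp(-n²σ) sin(nη) solves the heat equation; by superposition w(η,σ) = Σ c_n exp(-n²σ) sin(nη).
Reading off the coefficients: c_5=3, so w(η,σ) = 3exp(-25σ)sin(5η).
Substituting back η = ξ + 2t, σ = t: u(ξ,t) = w(ξ + 2t, t).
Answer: u(ξ, t) = 3exp(-25t)sin(10t + 5ξ)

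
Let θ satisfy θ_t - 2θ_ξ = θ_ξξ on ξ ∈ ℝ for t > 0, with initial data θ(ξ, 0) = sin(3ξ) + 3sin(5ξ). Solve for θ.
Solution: Change to a moving frame: let η = ξ + 2t, σ = t and write θ(ξ,t) = u(η,σ).
By the chain rule θ_t = u_σ + 2u_η, θ_ξ = u_η, θ_ξξ = u_ηη.
Then θ_t - 2θ_ξ = u_σ: the advection term cancels and the PDE becomes the heat equation u_σ = u_ηη on η ∈ ℝ.
Initial data: u(η,0) = θ(η,0) = sin(3η) + 3sin(5η).
On η ∈ ℝ each mode satisfies (sin(nη))″ = -n² sin(nη), so exp(-n²σ) sin(nη) solves the heat equation; by superposition u(η,σ) = Σ c_n exp(-n²σ) sin(nη).
Reading off the coefficients: c_3=1, c_5=3, so u(η,σ) = exp(-9σ)sin(3η) + 3exp(-25σ)sin(5η).
Substituting back η = ξ + 2t, σ = t: θ(ξ,t) = u(ξ + 2t, t).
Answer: θ(ξ, t) = exp(-9t)sin(6t + 3ξ) + 3exp(-25t)sin(10t + 5ξ)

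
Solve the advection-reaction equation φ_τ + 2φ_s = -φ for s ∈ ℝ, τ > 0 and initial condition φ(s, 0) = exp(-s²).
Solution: Substitute φ = exp(-τ)u, i.e. u = exp(τ)φ.
By the product rule, φ_τ = exp(-τ)(u_τ - u), φ_s = exp(-τ)u_s.
Substituting into the PDE and dividing by exp(-τ): u_τ - u + 2u_s = -u.
The lower-order terms cancel, leaving the standard advection equation u_τ + 2u_s = 0.
Initial data for u: u(s,0) = φ(s,0) = exp(-s²).
Solve for u:
  By method of characteristics (waves move right with speed 2):
  Along characteristics s - 2τ = const, u is constant, so u(s,τ) = f(s - 2τ) with f = u(·, 0).
Hence u(s,τ) = exp(-(s - 2τ)²).
Transform back: φ(s,τ) = exp(-τ)u(s,τ).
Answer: φ(s, τ) = exp(-τ)exp(-(s - 2τ)²)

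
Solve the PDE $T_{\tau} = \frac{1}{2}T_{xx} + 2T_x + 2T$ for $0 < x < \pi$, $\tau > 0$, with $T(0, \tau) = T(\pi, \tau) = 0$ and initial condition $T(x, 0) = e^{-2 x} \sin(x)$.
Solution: Substitute $T = e^{-2x}u$, i.e. $u = e^{2x}T$.
By the product rule, $T_x = e^{-2x}(u_x - 2u)$, $T_{xx} = e^{-2x}(u_{xx} - 4u_x + 4u)$, $T_{\tau} = e^{-2x}u_{\tau}$.
Substituting into the PDE and dividing by $e^{-2x}$: $u_{\tau} = \frac{1}{2}(u_{xx} - 4u_x + 4u) + 2(u_x - 2u) + 2u$.
The lower-order terms cancel, leaving the standard heat equation $u_{\tau} = \frac{1}{2}u_{xx}$.
Initial data for $u$: $u(x,0) = e^{2x}T(x,0) = \sin(x)$. The boundary conditions carry over: $u(0,\tau) = u(\pi,\tau) = 0$.
Solve for $u$:
  Using separation of variables $u = X(x)G(\tau)$:
  Eigenfunctions: $\sin(nx)$, $n = 1, 2, 3, \ldots$
  General solution: $u(x, \tau) = \sum c_n \sin(nx) e^{-n^2 \tau/2}$
  Matching $u(x,0) = \sin(x)$ term by term: $c_1=1$.
Hence $u(x,\tau) = e^{-\tau/2} \sin(x)$.
Transform back: $T(x,\tau) = e^{-2x}u(x,\tau)$.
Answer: $T(x, \tau) = e^{-\tau/2} e^{-2 x} \sin(x)$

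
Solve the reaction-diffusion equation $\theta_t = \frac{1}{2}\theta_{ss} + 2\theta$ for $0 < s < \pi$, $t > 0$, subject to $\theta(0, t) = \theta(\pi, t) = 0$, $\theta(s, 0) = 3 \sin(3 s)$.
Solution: Substitute $\theta = e^{2t}u$, i.e. $u = e^{-2t}\theta$.
By the product rule, $\theta_t = e^{2t}(u_t + 2u)$, $\theta_{ss} = e^{2t}u_{ss}$.
Substituting into the PDE and dividing by $e^{2t}$: $u_t + 2u = \frac{1}{2}u_{ss} + 2u$.
The lower-order terms cancel, leaving the standard heat equation $u_t = \frac{1}{2}u_{ss}$.
Initial data for $u$: $u(s,0) = \theta(s,0) = 3 \sin(3 s)$. The boundary conditions carry over: $u(0,t) = u(\pi,t) = 0$.
Solve for $u$:
  Using separation of variables $u = X(s)G(t)$:
  Eigenfunctions: $\sin(ns)$, $n = 1, 2, 3, \ldots$
  General solution: $u(s, t) = \sum c_n \sin(ns) e^{-n^2 t/2}$
  Matching $u(s,0) = 3 \sin(3 s)$ term by term: $c_3=3$.
Hence $u(s,t) = 3 e^{-9 t/2} \sin(3 s)$.
Transform back: $\theta(s,t) = e^{2t}u(s,t)$.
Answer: $\theta(s, t) = 3 e^{-5 t/2} \sin(3 s)$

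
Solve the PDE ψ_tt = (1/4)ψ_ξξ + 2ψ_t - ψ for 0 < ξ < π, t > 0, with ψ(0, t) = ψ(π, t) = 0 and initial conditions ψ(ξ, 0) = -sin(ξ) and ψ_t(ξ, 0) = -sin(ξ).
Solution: Substitute ψ = exp(t)u.
Then ψ_t = exp(t)(u_t + u), ψ_tt = exp(t)(u_tt + 2u_t + u), ψ_ξξ = exp(t)u_ξξ; substituting and dividing by exp(t), the lower-order terms cancel: u_tt = (1/4)u_ξξ (standard wave equation).
Data for u: u(ξ,0) = ψ(ξ,0) = -sin(ξ); u_t(ξ,0) = ψ_t(ξ,0) - ψ(ξ,0) = 0. The boundary conditions carry over: u(0,t) = u(π,t) = 0.
Separating variables: u = Σ [A_n cos(ω_n t) + B_n sin(ω_n t)] sin(nξ), ω_n = n/2. From ICs: A_1=-1.
So u(ξ,t) = -sin(ξ)cos(t/2), and ψ(ξ,t) = exp(t)u(ξ,t).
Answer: ψ(ξ, t) = -exp(t)sin(ξ)cos(t/2)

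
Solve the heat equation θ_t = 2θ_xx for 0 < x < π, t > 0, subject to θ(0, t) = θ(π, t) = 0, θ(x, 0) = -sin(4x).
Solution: Separating variables: θ = Σ c_n exp(-2n²t) sin(nx). From θ(x,0) = -sin(4x): c_4=-1.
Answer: θ(x, t) = -exp(-32t)sin(4x)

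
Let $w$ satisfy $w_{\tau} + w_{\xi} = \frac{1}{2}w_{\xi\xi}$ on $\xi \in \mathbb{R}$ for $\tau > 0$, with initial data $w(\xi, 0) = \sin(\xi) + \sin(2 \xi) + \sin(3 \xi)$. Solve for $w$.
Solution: Change to a moving frame: let $\eta = \xi - \tau$, $\sigma = \tau$ and write $w(\xi,\tau) = u(\eta,\sigma)$.
By the chain rule $w_{\tau} = u_{\sigma} - u_{\eta}$, $w_{\xi} = u_{\eta}$, $w_{\xi\xi} = u_{\eta\eta}$.
Then $w_{\tau} + w_{\xi} = u_{\sigma}$: the advection term cancels and the PDE becomes the heat equation $u_{\sigma} = \frac{1}{2}u_{\eta\eta}$ on $\eta \in \mathbb{R}$.
Initial data: $u(\eta,0) = w(\eta,0) = \sin(\eta) + \sin(2 \eta) + \sin(3 \eta)$.
On $\eta \in \mathbb{R}$ each mode satisfies $(\sin(n\eta))'' = -n^2 \sin(n\eta)$, so $e^{-n^2\sigma/2} \sin(n\eta)$ solves the heat equation; by superposition $u(\eta,\sigma) = \sum c_n e^{-n^2\sigma/2} \sin(n\eta)$.
Reading off the coefficients: $c_1=1, c_2=1, c_3=1$, so $u(\eta,\sigma) = e^{-2 \sigma} \sin(2 \eta) + e^{-\sigma/2} \sin(\eta) + e^{-9 \sigma/2} \sin(3 \eta)$.
Substituting back $\eta = \xi - \tau$, $\sigma = \tau$: $w(\xi,\tau) = u(\xi - \tau, \tau)$.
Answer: $w(\xi, \tau) = - e^{-2 \tau} \sin(2 \tau - 2 \xi) -  e^{-\tau/2} \sin(\tau - \xi) -  e^{-9 \tau/2} \sin(3 \tau - 3 \xi)$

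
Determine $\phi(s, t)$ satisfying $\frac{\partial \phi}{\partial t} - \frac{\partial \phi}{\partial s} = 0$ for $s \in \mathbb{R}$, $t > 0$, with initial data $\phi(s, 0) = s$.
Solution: By method of characteristics (waves move left with speed 1):
Along characteristics $s + t =$ const, $\phi$ is constant, so $\phi(s,t) = f(s + t)$ with $f = \phi( \cdot , 0)$.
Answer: $\phi(s, t) = s + t$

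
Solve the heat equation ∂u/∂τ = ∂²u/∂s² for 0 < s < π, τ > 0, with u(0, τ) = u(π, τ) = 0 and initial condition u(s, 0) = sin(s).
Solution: Using separation of variables u = X(s)T(τ):
Eigenfunctions: sin(ns), n = 1, 2, 3, ...
General solution: u(s, τ) = Σ c_n sin(ns) exp(-n² τ)
Matching u(s,0) = sin(s) term by term: c_1=1.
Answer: u(s, τ) = exp(-τ)sin(s)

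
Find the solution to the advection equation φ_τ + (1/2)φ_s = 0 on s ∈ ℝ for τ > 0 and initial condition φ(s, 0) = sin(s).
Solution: By method of characteristics (waves move right with speed 1/2):
Along characteristics s - (1/2)τ = const, φ is constant, so φ(s,τ) = f(s - (1/2)τ) with f = φ(·, 0).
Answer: φ(s, τ) = sin(s - τ/2)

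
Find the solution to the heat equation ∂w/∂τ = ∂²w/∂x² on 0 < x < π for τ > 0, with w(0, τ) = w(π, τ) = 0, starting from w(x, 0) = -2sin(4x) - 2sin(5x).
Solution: Separating variables: w = Σ c_n exp(-n²τ) sin(nx). From w(x,0) = -2sin(4x) - 2sin(5x): c_4=-2, c_5=-2.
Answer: w(x, τ) = -2exp(-16τ)sin(4x) - 2exp(-25τ)sin(5x)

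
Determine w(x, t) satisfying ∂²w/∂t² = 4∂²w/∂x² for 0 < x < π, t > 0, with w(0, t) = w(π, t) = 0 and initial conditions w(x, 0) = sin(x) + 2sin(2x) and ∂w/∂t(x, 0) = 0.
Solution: Separating variables: w = Σ [A_n cos(ω_n t) + B_n sin(ω_n t)] sin(nx), ω_n = 2n. From ICs: A_1=1, A_2=2.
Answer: w(x, t) = sin(x)cos(2t) + 2sin(2x)cos(4t)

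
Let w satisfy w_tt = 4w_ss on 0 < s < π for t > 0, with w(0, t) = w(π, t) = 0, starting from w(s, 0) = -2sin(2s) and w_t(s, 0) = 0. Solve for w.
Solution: Separating variables: w = Σ [A_n cos(ω_n t) + B_n sin(ω_n t)] sin(ns), ω_n = 2n. From ICs: A_2=-2.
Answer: w(s, t) = -2sin(2s)cos(4t)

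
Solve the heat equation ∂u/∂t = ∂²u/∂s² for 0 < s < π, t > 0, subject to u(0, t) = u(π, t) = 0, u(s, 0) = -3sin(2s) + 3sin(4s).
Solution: Separating variables: u = Σ c_n exp(-n²t) sin(ns). From u(s,0) = -3sin(2s) + 3sin(4s): c_2=-3, c_4=3.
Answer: u(s, t) = -3exp(-4t)sin(2s) + 3exp(-16t)sin(4s)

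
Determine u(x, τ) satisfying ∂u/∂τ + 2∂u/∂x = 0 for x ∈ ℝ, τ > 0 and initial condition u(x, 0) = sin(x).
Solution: By characteristics (dx/dτ = 2), u(x,τ) = f(x - 2τ) with f = u(·, 0).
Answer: u(x, τ) = sin(x - 2τ)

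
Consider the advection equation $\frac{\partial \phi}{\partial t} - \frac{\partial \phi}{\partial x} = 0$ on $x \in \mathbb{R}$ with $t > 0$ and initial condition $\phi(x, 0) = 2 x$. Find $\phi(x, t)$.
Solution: By method of characteristics (waves move left with speed 1):
Along characteristics $x + t =$ const, $\phi$ is constant, so $\phi(x,t) = f(x + t)$ with $f = \phi( \cdot , 0)$.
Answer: $\phi(x, t) = 2 t + 2 x$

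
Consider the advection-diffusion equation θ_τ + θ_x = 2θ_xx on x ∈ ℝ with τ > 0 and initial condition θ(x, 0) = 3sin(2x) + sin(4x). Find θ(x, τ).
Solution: Change to a moving frame: let η = x - τ, σ = τ and write θ(x,τ) = u(η,σ).
By the chain rule θ_τ = u_σ - u_η, θ_x = u_η, θ_xx = u_ηη.
Then θ_τ + θ_x = u_σ: the advection term cancels and the PDE becomes the heat equation u_σ = 2u_ηη on η ∈ ℝ.
Initial data: u(η,0) = θ(η,0) = 3sin(2η) + sin(4η).
On η ∈ ℝ each mode satisfies (sin(nη))″ = -n² sin(nη), so exp(-2n²σ) sin(nη) solves the heat equation; by superposition u(η,σ) = Σ c_n exp(-2n²σ) sin(nη).
Reading off the coefficients: c_2=3, c_4=1, so u(η,σ) = 3exp(-8σ)sin(2η) + exp(-32σ)sin(4η).
Substituting back η = x - τ, σ = τ: θ(x,τ) = u(x - τ, τ).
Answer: θ(x, τ) = 3exp(-8τ)sin(2x - 2τ) + exp(-32τ)sin(4x - 4τ)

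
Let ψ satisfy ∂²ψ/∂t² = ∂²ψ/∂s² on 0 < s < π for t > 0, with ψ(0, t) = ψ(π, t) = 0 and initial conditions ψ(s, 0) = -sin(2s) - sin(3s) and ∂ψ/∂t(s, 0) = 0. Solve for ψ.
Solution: Separating variables: ψ = Σ [A_n cos(ω_n t) + B_n sin(ω_n t)] sin(ns), ω_n = n. From ICs: A_2=-1, A_3=-1.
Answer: ψ(s, t) = -sin(2s)cos(2t) - sin(3s)cos(3t)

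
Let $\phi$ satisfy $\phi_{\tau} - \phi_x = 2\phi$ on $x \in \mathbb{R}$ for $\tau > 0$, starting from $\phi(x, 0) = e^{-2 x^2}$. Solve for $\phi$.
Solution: Substitute $\phi = e^{2\tau}u$.
Then $\phi_{\tau} = e^{2\tau}(u_{\tau} + 2u)$, $\phi_x = e^{2\tau}u_x$; substituting and dividing by $e^{2\tau}$, the lower-order terms cancel: $u_{\tau} - u_x = 0$ (standard advection equation).
Data for $u$: $u(x,0) = \phi(x,0) = e^{-2 x^2}$.
By characteristics ($dx/d\tau = -1$), $u(x,\tau) = f(x + \tau)$ with $f = u( \cdot , 0)$.
So $u(x,\tau) = e^{-2 (x + \tau)^2}$, and $\phi(x,\tau) = e^{2\tau}u(x,\tau)$.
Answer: $\phi(x, \tau) = e^{2 \tau} e^{-2 (\tau + x)^2}$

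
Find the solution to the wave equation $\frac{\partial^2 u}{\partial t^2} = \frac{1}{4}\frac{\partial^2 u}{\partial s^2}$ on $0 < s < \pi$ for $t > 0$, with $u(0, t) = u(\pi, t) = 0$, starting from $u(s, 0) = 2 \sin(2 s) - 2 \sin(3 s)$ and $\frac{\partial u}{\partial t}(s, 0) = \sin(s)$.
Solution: Separating variables: $u = \sum [A_n \cos(\omega_n t) + B_n \sin(\omega_n t)] \sin(ns)$, $\omega_n = n/2$. From ICs ($B_n$ = velocity coefficient / $\omega_n$): $A_2=2, A_3=-2, B_1=2$.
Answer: $u(s, t) = 2 \sin(s) \sin(t/2) + 2 \sin(2 s) \cos(t) - 2 \sin(3 s) \cos(3 t/2)$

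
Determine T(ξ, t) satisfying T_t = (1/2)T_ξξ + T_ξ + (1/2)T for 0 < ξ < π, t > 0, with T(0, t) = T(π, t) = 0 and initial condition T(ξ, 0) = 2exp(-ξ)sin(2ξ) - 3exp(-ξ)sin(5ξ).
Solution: Substitute T = exp(-ξ)u.
Then T_ξ = exp(-ξ)(u_ξ - u), T_ξξ = exp(-ξ)(u_ξξ - 2u_ξ + u), T_t = exp(-ξ)u_t; substituting and dividing by exp(-ξ), the lower-order terms cancel: u_t = (1/2)u_ξξ (standard heat equation).
Data for u: u(ξ,0) = exp(ξ)T(ξ,0) = 2sin(2ξ) - 3sin(5ξ). The boundary conditions carry over: u(0,t) = u(π,t) = 0.
Separating variables: u = Σ c_n exp(-n²t/2) sin(nξ). From u(ξ,0) = 2sin(2ξ) - 3sin(5ξ): c_2=2, c_5=-3.
So u(ξ,t) = 2exp(-2t)sin(2ξ) - 3exp(-25t/2)sin(5ξ), and T(ξ,t) = exp(-ξ)u(ξ,t).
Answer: T(ξ, t) = 2exp(-2t)exp(-ξ)sin(2ξ) - 3exp(-25t/2)exp(-ξ)sin(5ξ)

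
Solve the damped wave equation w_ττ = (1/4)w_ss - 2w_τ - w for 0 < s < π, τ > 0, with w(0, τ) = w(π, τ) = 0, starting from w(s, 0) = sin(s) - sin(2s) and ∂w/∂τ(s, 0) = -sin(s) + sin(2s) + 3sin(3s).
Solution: Substitute w = exp(-τ)u.
Then w_τ = exp(-τ)(u_τ - u), w_ττ = exp(-τ)(u_ττ - 2u_τ + u), w_ss = exp(-τ)u_ss; substituting and dividing by exp(-τ), the lower-order terms cancel: u_ττ = (1/4)u_ss (standard wave equation).
Data for u: u(s,0) = w(s,0) = sin(s) - sin(2s); u_τ(s,0) = w_τ(s,0) + w(s,0) = 3sin(3s). The boundary conditions carry over: u(0,τ) = u(π,τ) = 0.
Separating variables: u = Σ [A_n cos(ω_n τ) + B_n sin(ω_n τ)] sin(ns), ω_n = n/2. From ICs (B_n = velocity coefficient / ω_n): A_1=1, A_2=-1, B_3=2.
So u(s,τ) = sin(s)cos(τ/2) - sin(2s)cos(τ) + 2sin(3s)sin(3τ/2), and w(s,τ) = exp(-τ)u(s,τ).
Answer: w(s, τ) = exp(-τ)sin(s)cos(τ/2) - exp(-τ)sin(2s)cos(τ) + 2exp(-τ)sin(3s)sin(3τ/2)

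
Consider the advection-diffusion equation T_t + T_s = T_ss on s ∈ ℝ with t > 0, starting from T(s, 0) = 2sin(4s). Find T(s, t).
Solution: Moving frame: η = s - t, σ = t, T = u(η,σ), so T_t = u_σ - u_η and T_ss = u_ηη.
Hence T_t + T_s = u_σ and the PDE becomes the heat equation u_σ = u_ηη on η ∈ ℝ.
Initial data: u(η,0) = T(η,0) = 2sin(4η). Each mode sin(nη) decays as exp(-n²σ) on ℝ, so u(η,σ) = Σ c_n exp(-n²σ) sin(nη) with c_4=2: u(η,σ) = 2exp(-16σ)sin(4η).
Substituting back: T(s,t) = u(s - t, t).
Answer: T(s, t) = 2exp(-16t)sin(4s - 4t)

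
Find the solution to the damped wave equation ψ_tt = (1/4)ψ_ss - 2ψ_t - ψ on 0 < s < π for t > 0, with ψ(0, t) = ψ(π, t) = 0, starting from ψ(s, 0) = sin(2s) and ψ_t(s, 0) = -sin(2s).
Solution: Substitute ψ = exp(-t)u.
Then ψ_t = exp(-t)(u_t - u), ψ_tt = exp(-t)(u_tt - 2u_t + u), ψ_ss = exp(-t)u_ss; substituting and dividing by exp(-t), the lower-order terms cancel: u_tt = (1/4)u_ss (standard wave equation).
Data for u: u(s,0) = ψ(s,0) = sin(2s); u_t(s,0) = ψ_t(s,0) + ψ(s,0) = 0. The boundary conditions carry over: u(0,t) = u(π,t) = 0.
Separating variables: u = Σ [A_n cos(ω_n t) + B_n sin(ω_n t)] sin(ns), ω_n = n/2. From ICs: A_2=1.
So u(s,t) = sin(2s)cos(t), and ψ(s,t) = exp(-t)u(s,t).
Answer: ψ(s, t) = exp(-t)sin(2s)cos(t)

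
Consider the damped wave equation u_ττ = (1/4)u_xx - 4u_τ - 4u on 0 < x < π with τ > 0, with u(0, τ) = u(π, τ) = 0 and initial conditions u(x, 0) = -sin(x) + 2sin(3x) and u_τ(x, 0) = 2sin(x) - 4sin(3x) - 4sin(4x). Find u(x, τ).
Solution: Substitute u = exp(-2τ)w.
Then u_τ = exp(-2τ)(w_τ - 2w), u_ττ = exp(-2τ)(w_ττ - 4w_τ + 4w), u_xx = exp(-2τ)w_xx; substituting and dividing by exp(-2τ), the lower-order terms cancel: w_ττ = (1/4)w_xx (standard wave equation).
Data for w: w(x,0) = u(x,0) = -sin(x) + 2sin(3x); w_τ(x,0) = u_τ(x,0) + 2u(x,0) = -4sin(4x). The boundary conditions carry over: w(0,τ) = w(π,τ) = 0.
Separating variables: w = Σ [A_n cos(ω_n τ) + B_n sin(ω_n τ)] sin(nx), ω_n = n/2. From ICs (B_n = velocity coefficient / ω_n): A_1=-1, A_3=2, B_4=-2.
So w(x,τ) = -sin(x)cos(τ/2) + 2sin(3x)cos(3τ/2) - 2sin(4x)sin(2τ), and u(x,τ) = exp(-2τ)w(x,τ).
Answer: u(x, τ) = -exp(-2τ)sin(x)cos(τ/2) + 2exp(-2τ)sin(3x)cos(3τ/2) - 2exp(-2τ)sin(4x)sin(2τ)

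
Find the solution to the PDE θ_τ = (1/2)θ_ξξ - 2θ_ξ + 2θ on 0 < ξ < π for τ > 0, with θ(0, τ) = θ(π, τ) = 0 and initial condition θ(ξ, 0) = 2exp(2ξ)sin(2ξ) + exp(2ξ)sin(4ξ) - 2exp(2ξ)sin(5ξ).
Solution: Substitute θ = exp(2ξ)u.
Then θ_ξ = exp(2ξ)(u_ξ + 2u), θ_ξξ = exp(2ξ)(u_ξξ + 4u_ξ + 4u), θ_τ = exp(2ξ)u_τ; substituting and dividing by exp(2ξ), the lower-order terms cancel: u_τ = (1/2)u_ξξ (standard heat equation).
Data for u: u(ξ,0) = exp(-2ξ)θ(ξ,0) = 2sin(2ξ) + sin(4ξ) - 2sin(5ξ). The boundary conditions carry over: u(0,τ) = u(π,τ) = 0.
Separating variables: u = Σ c_n exp(-n²τ/2) sin(nξ). From u(ξ,0) = 2sin(2ξ) + sin(4ξ) - 2sin(5ξ): c_2=2, c_4=1, c_5=-2.
So u(ξ,τ) = 2exp(-2τ)sin(2ξ) + exp(-8τ)sin(4ξ) - 2exp(-25τ/2)sin(5ξ), and θ(ξ,τ) = exp(2ξ)u(ξ,τ).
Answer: θ(ξ, τ) = 2exp(2ξ)exp(-2τ)sin(2ξ) + exp(2ξ)exp(-8τ)sin(4ξ) - 2exp(2ξ)exp(-25τ/2)sin(5ξ)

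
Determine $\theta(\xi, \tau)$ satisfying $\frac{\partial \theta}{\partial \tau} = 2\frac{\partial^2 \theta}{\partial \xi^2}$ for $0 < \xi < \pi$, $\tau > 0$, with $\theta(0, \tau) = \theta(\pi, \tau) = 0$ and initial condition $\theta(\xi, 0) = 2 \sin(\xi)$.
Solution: Using separation of variables $\theta = X(\xi)G(\tau)$:
Eigenfunctions: $\sin(n\xi)$, $n = 1, 2, 3, \ldots$
General solution: $\theta(\xi, \tau) = \sum c_n \sin(n\xi) e^{-2n^2 \tau}$
Matching $\theta(\xi,0) = 2 \sin(\xi)$ term by term: $c_1=2$.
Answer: $\theta(\xi, \tau) = 2 e^{-2 \tau} \sin(\xi)$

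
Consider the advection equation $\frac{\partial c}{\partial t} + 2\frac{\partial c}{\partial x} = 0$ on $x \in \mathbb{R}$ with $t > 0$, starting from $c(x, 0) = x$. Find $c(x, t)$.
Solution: By method of characteristics (waves move right with speed 2):
Along characteristics $x - 2t =$ const, $c$ is constant, so $c(x,t) = f(x - 2t)$ with $f = c( \cdot , 0)$.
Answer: $c(x, t) = -2 t + x$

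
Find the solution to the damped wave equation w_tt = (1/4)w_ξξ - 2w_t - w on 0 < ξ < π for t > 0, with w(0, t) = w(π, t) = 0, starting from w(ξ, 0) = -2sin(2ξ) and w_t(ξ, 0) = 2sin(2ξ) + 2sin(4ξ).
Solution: Substitute w = exp(-t)u.
Then w_t = exp(-t)(u_t - u), w_tt = exp(-t)(u_tt - 2u_t + u), w_ξξ = exp(-t)u_ξξ; substituting and dividing by exp(-t), the lower-order terms cancel: u_tt = (1/4)u_ξξ (standard wave equation).
Data for u: u(ξ,0) = w(ξ,0) = -2sin(2ξ); u_t(ξ,0) = w_t(ξ,0) + w(ξ,0) = 2sin(4ξ). The boundary conditions carry over: u(0,t) = u(π,t) = 0.
Separating variables: u = Σ [A_n cos(ω_n t) + B_n sin(ω_n t)] sin(nξ), ω_n = n/2. From ICs (B_n = velocity coefficient / ω_n): A_2=-2, B_4=1.
So u(ξ,t) = sin(2t)sin(4ξ) - 2sin(2ξ)cos(t), and w(ξ,t) = exp(-t)u(ξ,t).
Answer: w(ξ, t) = exp(-t)sin(2t)sin(4ξ) - 2exp(-t)sin(2ξ)cos(t)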